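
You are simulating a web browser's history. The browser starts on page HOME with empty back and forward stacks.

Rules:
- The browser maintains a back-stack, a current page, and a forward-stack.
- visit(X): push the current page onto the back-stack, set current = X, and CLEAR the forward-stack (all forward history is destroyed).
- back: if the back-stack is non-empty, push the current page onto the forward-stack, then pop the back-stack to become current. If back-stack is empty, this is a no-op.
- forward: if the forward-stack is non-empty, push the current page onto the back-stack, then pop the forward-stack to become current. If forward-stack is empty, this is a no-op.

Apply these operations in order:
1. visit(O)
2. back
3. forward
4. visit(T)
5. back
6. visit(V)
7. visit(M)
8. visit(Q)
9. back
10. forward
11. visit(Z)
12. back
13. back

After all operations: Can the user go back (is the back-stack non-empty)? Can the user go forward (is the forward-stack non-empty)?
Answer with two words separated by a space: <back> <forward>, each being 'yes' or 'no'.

After 1 (visit(O)): cur=O back=1 fwd=0
After 2 (back): cur=HOME back=0 fwd=1
After 3 (forward): cur=O back=1 fwd=0
After 4 (visit(T)): cur=T back=2 fwd=0
After 5 (back): cur=O back=1 fwd=1
After 6 (visit(V)): cur=V back=2 fwd=0
After 7 (visit(M)): cur=M back=3 fwd=0
After 8 (visit(Q)): cur=Q back=4 fwd=0
After 9 (back): cur=M back=3 fwd=1
After 10 (forward): cur=Q back=4 fwd=0
After 11 (visit(Z)): cur=Z back=5 fwd=0
After 12 (back): cur=Q back=4 fwd=1
After 13 (back): cur=M back=3 fwd=2

Answer: yes yes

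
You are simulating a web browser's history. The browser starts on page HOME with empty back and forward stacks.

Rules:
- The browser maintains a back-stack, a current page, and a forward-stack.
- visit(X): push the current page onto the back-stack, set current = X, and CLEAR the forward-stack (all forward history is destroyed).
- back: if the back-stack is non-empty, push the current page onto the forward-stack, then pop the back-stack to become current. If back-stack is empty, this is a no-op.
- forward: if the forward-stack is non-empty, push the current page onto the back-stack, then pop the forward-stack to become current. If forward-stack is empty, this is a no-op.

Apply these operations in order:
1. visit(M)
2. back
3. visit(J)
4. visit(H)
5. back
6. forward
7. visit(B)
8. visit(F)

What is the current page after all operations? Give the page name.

Answer: F

Derivation:
After 1 (visit(M)): cur=M back=1 fwd=0
After 2 (back): cur=HOME back=0 fwd=1
After 3 (visit(J)): cur=J back=1 fwd=0
After 4 (visit(H)): cur=H back=2 fwd=0
After 5 (back): cur=J back=1 fwd=1
After 6 (forward): cur=H back=2 fwd=0
After 7 (visit(B)): cur=B back=3 fwd=0
After 8 (visit(F)): cur=F back=4 fwd=0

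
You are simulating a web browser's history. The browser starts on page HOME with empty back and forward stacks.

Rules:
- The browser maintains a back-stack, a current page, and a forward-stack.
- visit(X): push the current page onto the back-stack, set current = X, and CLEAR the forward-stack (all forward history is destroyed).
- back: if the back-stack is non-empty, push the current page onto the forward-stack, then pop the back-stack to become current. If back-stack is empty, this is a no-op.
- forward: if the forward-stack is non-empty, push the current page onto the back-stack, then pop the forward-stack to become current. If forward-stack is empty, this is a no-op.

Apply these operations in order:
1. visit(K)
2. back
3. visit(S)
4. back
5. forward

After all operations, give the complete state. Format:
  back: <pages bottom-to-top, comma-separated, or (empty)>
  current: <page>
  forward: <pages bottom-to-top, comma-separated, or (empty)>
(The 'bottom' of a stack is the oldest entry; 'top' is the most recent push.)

After 1 (visit(K)): cur=K back=1 fwd=0
After 2 (back): cur=HOME back=0 fwd=1
After 3 (visit(S)): cur=S back=1 fwd=0
After 4 (back): cur=HOME back=0 fwd=1
After 5 (forward): cur=S back=1 fwd=0

Answer: back: HOME
current: S
forward: (empty)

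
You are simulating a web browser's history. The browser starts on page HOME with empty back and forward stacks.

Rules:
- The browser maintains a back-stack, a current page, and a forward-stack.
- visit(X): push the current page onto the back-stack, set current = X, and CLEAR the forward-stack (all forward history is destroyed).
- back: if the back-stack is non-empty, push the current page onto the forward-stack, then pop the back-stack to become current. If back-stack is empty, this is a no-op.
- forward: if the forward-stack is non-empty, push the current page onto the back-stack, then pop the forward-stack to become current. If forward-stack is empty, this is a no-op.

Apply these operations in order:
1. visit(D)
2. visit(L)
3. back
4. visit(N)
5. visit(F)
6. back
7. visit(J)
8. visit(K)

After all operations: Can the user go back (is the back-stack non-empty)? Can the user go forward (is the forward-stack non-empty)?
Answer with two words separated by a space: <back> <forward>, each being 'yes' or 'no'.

After 1 (visit(D)): cur=D back=1 fwd=0
After 2 (visit(L)): cur=L back=2 fwd=0
After 3 (back): cur=D back=1 fwd=1
After 4 (visit(N)): cur=N back=2 fwd=0
After 5 (visit(F)): cur=F back=3 fwd=0
After 6 (back): cur=N back=2 fwd=1
After 7 (visit(J)): cur=J back=3 fwd=0
After 8 (visit(K)): cur=K back=4 fwd=0

Answer: yes no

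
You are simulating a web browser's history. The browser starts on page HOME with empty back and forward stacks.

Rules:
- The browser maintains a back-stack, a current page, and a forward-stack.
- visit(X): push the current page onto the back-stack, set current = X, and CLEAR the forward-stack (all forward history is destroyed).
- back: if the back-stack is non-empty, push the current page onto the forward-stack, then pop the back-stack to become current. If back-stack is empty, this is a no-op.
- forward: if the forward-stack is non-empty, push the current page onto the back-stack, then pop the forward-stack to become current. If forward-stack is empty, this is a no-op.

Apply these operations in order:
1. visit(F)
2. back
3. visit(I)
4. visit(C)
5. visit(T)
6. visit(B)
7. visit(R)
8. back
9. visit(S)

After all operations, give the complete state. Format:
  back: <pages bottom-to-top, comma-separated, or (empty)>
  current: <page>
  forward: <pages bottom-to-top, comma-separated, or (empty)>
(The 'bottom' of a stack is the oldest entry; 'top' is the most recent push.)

Answer: back: HOME,I,C,T,B
current: S
forward: (empty)

Derivation:
After 1 (visit(F)): cur=F back=1 fwd=0
After 2 (back): cur=HOME back=0 fwd=1
After 3 (visit(I)): cur=I back=1 fwd=0
After 4 (visit(C)): cur=C back=2 fwd=0
After 5 (visit(T)): cur=T back=3 fwd=0
After 6 (visit(B)): cur=B back=4 fwd=0
After 7 (visit(R)): cur=R back=5 fwd=0
After 8 (back): cur=B back=4 fwd=1
After 9 (visit(S)): cur=S back=5 fwd=0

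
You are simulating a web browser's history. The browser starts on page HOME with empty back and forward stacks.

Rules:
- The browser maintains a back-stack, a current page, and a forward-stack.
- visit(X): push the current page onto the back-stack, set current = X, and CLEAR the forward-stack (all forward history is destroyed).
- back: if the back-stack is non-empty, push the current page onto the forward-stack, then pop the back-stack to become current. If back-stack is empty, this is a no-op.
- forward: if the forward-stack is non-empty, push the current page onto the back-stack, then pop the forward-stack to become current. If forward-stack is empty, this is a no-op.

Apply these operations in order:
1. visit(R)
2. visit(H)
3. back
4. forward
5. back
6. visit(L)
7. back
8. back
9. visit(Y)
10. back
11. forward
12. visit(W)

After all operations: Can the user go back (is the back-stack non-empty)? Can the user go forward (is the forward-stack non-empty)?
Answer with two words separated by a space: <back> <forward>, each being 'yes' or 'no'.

Answer: yes no

Derivation:
After 1 (visit(R)): cur=R back=1 fwd=0
After 2 (visit(H)): cur=H back=2 fwd=0
After 3 (back): cur=R back=1 fwd=1
After 4 (forward): cur=H back=2 fwd=0
After 5 (back): cur=R back=1 fwd=1
After 6 (visit(L)): cur=L back=2 fwd=0
After 7 (back): cur=R back=1 fwd=1
After 8 (back): cur=HOME back=0 fwd=2
After 9 (visit(Y)): cur=Y back=1 fwd=0
After 10 (back): cur=HOME back=0 fwd=1
After 11 (forward): cur=Y back=1 fwd=0
After 12 (visit(W)): cur=W back=2 fwd=0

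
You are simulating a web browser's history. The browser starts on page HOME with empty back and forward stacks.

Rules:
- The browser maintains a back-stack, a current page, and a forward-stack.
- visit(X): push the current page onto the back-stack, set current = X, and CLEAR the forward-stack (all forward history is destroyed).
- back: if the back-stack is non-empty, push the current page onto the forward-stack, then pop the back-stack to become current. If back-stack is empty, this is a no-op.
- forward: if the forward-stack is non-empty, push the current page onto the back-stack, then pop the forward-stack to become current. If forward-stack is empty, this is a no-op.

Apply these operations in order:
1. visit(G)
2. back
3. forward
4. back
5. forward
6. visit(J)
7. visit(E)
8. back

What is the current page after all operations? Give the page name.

After 1 (visit(G)): cur=G back=1 fwd=0
After 2 (back): cur=HOME back=0 fwd=1
After 3 (forward): cur=G back=1 fwd=0
After 4 (back): cur=HOME back=0 fwd=1
After 5 (forward): cur=G back=1 fwd=0
After 6 (visit(J)): cur=J back=2 fwd=0
After 7 (visit(E)): cur=E back=3 fwd=0
After 8 (back): cur=J back=2 fwd=1

Answer: J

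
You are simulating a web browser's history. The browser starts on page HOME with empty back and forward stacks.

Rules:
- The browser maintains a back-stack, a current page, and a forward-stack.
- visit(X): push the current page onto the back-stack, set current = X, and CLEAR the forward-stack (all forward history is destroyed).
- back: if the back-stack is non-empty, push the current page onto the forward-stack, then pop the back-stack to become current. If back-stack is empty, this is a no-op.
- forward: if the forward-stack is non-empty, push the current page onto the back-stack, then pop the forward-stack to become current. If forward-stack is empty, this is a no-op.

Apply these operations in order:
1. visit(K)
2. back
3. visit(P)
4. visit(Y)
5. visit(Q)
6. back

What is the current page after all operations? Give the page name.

Answer: Y

Derivation:
After 1 (visit(K)): cur=K back=1 fwd=0
After 2 (back): cur=HOME back=0 fwd=1
After 3 (visit(P)): cur=P back=1 fwd=0
After 4 (visit(Y)): cur=Y back=2 fwd=0
After 5 (visit(Q)): cur=Q back=3 fwd=0
After 6 (back): cur=Y back=2 fwd=1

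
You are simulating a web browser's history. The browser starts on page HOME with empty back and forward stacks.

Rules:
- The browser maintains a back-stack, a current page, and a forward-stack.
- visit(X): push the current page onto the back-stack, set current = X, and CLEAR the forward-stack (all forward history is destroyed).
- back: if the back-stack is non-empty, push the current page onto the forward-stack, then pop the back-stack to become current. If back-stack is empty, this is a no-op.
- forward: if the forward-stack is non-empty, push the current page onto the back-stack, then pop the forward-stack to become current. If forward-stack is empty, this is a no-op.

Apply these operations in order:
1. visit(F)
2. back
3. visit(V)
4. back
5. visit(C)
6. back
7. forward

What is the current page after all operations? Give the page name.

Answer: C

Derivation:
After 1 (visit(F)): cur=F back=1 fwd=0
After 2 (back): cur=HOME back=0 fwd=1
After 3 (visit(V)): cur=V back=1 fwd=0
After 4 (back): cur=HOME back=0 fwd=1
After 5 (visit(C)): cur=C back=1 fwd=0
After 6 (back): cur=HOME back=0 fwd=1
After 7 (forward): cur=C back=1 fwd=0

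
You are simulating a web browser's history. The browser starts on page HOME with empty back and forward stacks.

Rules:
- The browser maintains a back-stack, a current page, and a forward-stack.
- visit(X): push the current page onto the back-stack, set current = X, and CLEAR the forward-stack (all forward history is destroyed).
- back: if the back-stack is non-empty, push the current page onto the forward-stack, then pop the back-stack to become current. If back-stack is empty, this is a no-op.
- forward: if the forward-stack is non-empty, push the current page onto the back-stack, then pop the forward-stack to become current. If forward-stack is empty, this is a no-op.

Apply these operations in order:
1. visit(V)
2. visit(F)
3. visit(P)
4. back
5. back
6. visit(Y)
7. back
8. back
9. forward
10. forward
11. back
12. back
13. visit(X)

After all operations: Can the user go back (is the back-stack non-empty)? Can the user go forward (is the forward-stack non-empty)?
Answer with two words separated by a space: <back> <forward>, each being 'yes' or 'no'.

Answer: yes no

Derivation:
After 1 (visit(V)): cur=V back=1 fwd=0
After 2 (visit(F)): cur=F back=2 fwd=0
After 3 (visit(P)): cur=P back=3 fwd=0
After 4 (back): cur=F back=2 fwd=1
After 5 (back): cur=V back=1 fwd=2
After 6 (visit(Y)): cur=Y back=2 fwd=0
After 7 (back): cur=V back=1 fwd=1
After 8 (back): cur=HOME back=0 fwd=2
After 9 (forward): cur=V back=1 fwd=1
After 10 (forward): cur=Y back=2 fwd=0
After 11 (back): cur=V back=1 fwd=1
After 12 (back): cur=HOME back=0 fwd=2
After 13 (visit(X)): cur=X back=1 fwd=0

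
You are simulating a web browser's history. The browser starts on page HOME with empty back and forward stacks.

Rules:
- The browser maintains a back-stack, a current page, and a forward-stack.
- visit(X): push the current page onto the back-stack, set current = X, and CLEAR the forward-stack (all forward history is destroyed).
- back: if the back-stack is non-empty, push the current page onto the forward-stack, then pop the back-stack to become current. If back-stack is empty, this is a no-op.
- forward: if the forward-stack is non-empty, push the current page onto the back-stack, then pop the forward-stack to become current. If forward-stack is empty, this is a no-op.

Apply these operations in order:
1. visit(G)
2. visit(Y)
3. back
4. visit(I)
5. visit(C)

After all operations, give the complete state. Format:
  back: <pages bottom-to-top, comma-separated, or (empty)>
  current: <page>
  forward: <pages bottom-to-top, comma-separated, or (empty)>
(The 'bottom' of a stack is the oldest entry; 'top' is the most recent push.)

After 1 (visit(G)): cur=G back=1 fwd=0
After 2 (visit(Y)): cur=Y back=2 fwd=0
After 3 (back): cur=G back=1 fwd=1
After 4 (visit(I)): cur=I back=2 fwd=0
After 5 (visit(C)): cur=C back=3 fwd=0

Answer: back: HOME,G,I
current: C
forward: (empty)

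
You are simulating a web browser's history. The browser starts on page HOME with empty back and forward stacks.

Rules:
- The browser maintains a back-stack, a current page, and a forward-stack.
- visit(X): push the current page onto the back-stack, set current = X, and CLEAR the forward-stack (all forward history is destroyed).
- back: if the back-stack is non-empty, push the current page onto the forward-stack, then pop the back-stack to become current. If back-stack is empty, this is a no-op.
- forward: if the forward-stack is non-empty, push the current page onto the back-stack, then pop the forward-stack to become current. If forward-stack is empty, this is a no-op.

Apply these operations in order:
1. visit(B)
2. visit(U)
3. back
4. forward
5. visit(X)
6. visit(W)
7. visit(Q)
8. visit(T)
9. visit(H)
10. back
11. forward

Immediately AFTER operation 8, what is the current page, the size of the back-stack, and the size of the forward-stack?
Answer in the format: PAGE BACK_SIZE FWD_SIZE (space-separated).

After 1 (visit(B)): cur=B back=1 fwd=0
After 2 (visit(U)): cur=U back=2 fwd=0
After 3 (back): cur=B back=1 fwd=1
After 4 (forward): cur=U back=2 fwd=0
After 5 (visit(X)): cur=X back=3 fwd=0
After 6 (visit(W)): cur=W back=4 fwd=0
After 7 (visit(Q)): cur=Q back=5 fwd=0
After 8 (visit(T)): cur=T back=6 fwd=0

T 6 0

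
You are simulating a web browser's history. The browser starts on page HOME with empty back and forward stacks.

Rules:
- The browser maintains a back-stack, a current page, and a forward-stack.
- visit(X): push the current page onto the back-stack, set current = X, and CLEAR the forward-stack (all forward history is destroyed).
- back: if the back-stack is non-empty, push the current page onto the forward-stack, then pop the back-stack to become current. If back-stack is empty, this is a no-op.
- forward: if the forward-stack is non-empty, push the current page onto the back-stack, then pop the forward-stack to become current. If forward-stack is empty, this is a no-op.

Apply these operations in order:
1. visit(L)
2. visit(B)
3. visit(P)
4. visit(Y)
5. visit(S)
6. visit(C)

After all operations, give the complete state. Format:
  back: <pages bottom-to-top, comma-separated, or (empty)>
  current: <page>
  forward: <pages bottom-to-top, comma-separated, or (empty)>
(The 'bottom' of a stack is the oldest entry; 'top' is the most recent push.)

Answer: back: HOME,L,B,P,Y,S
current: C
forward: (empty)

Derivation:
After 1 (visit(L)): cur=L back=1 fwd=0
After 2 (visit(B)): cur=B back=2 fwd=0
After 3 (visit(P)): cur=P back=3 fwd=0
After 4 (visit(Y)): cur=Y back=4 fwd=0
After 5 (visit(S)): cur=S back=5 fwd=0
After 6 (visit(C)): cur=C back=6 fwd=0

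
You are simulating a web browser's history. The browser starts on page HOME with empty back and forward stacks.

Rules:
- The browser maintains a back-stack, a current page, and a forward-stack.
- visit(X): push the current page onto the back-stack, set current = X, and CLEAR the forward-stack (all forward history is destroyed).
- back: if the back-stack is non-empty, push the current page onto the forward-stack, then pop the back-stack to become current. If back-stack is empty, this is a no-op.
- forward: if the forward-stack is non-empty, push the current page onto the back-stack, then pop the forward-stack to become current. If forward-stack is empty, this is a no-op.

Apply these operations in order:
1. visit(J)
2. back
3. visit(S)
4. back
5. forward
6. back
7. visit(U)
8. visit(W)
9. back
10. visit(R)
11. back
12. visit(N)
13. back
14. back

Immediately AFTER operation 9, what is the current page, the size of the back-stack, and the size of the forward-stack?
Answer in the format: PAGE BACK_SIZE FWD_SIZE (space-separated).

After 1 (visit(J)): cur=J back=1 fwd=0
After 2 (back): cur=HOME back=0 fwd=1
After 3 (visit(S)): cur=S back=1 fwd=0
After 4 (back): cur=HOME back=0 fwd=1
After 5 (forward): cur=S back=1 fwd=0
After 6 (back): cur=HOME back=0 fwd=1
After 7 (visit(U)): cur=U back=1 fwd=0
After 8 (visit(W)): cur=W back=2 fwd=0
After 9 (back): cur=U back=1 fwd=1

U 1 1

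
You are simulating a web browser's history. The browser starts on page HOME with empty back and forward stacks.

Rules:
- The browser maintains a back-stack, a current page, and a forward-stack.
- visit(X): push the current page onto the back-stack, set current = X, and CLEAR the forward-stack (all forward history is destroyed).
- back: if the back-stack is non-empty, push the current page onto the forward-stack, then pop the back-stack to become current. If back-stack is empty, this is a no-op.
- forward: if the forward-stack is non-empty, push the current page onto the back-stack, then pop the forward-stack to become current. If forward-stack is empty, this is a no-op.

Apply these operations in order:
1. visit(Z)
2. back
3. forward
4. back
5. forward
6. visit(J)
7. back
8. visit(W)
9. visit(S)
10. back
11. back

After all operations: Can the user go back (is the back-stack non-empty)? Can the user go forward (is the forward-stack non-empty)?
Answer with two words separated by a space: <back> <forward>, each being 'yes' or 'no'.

Answer: yes yes

Derivation:
After 1 (visit(Z)): cur=Z back=1 fwd=0
After 2 (back): cur=HOME back=0 fwd=1
After 3 (forward): cur=Z back=1 fwd=0
After 4 (back): cur=HOME back=0 fwd=1
After 5 (forward): cur=Z back=1 fwd=0
After 6 (visit(J)): cur=J back=2 fwd=0
After 7 (back): cur=Z back=1 fwd=1
After 8 (visit(W)): cur=W back=2 fwd=0
After 9 (visit(S)): cur=S back=3 fwd=0
After 10 (back): cur=W back=2 fwd=1
After 11 (back): cur=Z back=1 fwd=2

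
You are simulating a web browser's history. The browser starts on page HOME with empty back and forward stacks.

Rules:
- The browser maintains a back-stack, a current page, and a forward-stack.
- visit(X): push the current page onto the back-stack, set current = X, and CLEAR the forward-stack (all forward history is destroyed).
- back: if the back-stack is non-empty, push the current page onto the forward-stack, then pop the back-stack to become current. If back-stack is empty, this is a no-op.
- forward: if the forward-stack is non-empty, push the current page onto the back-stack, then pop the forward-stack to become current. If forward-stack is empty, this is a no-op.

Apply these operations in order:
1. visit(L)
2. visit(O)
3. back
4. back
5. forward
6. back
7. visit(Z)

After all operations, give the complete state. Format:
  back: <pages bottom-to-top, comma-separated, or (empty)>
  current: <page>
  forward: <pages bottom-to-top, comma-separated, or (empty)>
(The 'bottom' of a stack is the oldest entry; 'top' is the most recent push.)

After 1 (visit(L)): cur=L back=1 fwd=0
After 2 (visit(O)): cur=O back=2 fwd=0
After 3 (back): cur=L back=1 fwd=1
After 4 (back): cur=HOME back=0 fwd=2
After 5 (forward): cur=L back=1 fwd=1
After 6 (back): cur=HOME back=0 fwd=2
After 7 (visit(Z)): cur=Z back=1 fwd=0

Answer: back: HOME
current: Z
forward: (empty)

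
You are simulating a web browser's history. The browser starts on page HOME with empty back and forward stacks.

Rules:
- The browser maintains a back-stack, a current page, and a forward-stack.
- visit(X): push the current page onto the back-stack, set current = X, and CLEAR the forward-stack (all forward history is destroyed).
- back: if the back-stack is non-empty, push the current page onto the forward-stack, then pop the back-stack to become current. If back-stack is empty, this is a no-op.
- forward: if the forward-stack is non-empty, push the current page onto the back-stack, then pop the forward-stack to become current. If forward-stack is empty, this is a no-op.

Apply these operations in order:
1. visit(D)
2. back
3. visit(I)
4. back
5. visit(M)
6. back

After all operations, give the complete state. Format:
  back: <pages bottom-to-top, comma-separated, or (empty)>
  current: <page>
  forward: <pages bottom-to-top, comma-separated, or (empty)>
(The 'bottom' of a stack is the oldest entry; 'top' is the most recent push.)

After 1 (visit(D)): cur=D back=1 fwd=0
After 2 (back): cur=HOME back=0 fwd=1
After 3 (visit(I)): cur=I back=1 fwd=0
After 4 (back): cur=HOME back=0 fwd=1
After 5 (visit(M)): cur=M back=1 fwd=0
After 6 (back): cur=HOME back=0 fwd=1

Answer: back: (empty)
current: HOME
forward: M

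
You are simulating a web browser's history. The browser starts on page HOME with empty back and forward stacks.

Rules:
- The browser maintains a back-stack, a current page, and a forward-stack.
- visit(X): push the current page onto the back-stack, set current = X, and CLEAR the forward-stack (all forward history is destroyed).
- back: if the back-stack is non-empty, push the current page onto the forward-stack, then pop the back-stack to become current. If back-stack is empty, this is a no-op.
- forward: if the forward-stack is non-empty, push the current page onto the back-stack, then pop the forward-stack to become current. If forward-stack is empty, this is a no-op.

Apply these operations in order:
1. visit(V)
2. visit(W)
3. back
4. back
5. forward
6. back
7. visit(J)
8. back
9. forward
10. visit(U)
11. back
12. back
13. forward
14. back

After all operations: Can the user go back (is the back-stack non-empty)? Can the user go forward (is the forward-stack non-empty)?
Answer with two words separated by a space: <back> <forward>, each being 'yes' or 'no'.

Answer: no yes

Derivation:
After 1 (visit(V)): cur=V back=1 fwd=0
After 2 (visit(W)): cur=W back=2 fwd=0
After 3 (back): cur=V back=1 fwd=1
After 4 (back): cur=HOME back=0 fwd=2
After 5 (forward): cur=V back=1 fwd=1
After 6 (back): cur=HOME back=0 fwd=2
After 7 (visit(J)): cur=J back=1 fwd=0
After 8 (back): cur=HOME back=0 fwd=1
After 9 (forward): cur=J back=1 fwd=0
After 10 (visit(U)): cur=U back=2 fwd=0
After 11 (back): cur=J back=1 fwd=1
After 12 (back): cur=HOME back=0 fwd=2
After 13 (forward): cur=J back=1 fwd=1
After 14 (back): cur=HOME back=0 fwd=2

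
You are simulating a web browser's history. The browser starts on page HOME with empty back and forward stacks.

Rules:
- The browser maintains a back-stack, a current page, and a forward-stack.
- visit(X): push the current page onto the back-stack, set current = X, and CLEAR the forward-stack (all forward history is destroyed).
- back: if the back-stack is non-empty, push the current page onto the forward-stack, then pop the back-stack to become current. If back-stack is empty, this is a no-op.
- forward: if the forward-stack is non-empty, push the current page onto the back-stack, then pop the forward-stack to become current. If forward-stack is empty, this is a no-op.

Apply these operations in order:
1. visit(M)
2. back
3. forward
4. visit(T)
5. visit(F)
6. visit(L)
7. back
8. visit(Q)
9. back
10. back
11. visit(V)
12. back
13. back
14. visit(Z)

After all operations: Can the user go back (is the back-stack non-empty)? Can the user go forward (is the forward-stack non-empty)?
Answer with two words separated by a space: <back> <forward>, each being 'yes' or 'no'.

Answer: yes no

Derivation:
After 1 (visit(M)): cur=M back=1 fwd=0
After 2 (back): cur=HOME back=0 fwd=1
After 3 (forward): cur=M back=1 fwd=0
After 4 (visit(T)): cur=T back=2 fwd=0
After 5 (visit(F)): cur=F back=3 fwd=0
After 6 (visit(L)): cur=L back=4 fwd=0
After 7 (back): cur=F back=3 fwd=1
After 8 (visit(Q)): cur=Q back=4 fwd=0
After 9 (back): cur=F back=3 fwd=1
After 10 (back): cur=T back=2 fwd=2
After 11 (visit(V)): cur=V back=3 fwd=0
After 12 (back): cur=T back=2 fwd=1
After 13 (back): cur=M back=1 fwd=2
After 14 (visit(Z)): cur=Z back=2 fwd=0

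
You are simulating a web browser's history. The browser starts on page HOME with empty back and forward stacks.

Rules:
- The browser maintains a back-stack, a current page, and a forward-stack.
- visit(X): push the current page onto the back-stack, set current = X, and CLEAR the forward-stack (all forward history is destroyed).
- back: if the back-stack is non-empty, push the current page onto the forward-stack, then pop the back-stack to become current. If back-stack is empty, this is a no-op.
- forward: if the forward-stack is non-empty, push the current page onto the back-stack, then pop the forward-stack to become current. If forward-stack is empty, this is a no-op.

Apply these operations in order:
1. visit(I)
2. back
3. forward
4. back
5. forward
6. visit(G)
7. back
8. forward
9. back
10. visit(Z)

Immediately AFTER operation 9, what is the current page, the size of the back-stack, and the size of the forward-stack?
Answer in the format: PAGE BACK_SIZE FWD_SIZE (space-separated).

After 1 (visit(I)): cur=I back=1 fwd=0
After 2 (back): cur=HOME back=0 fwd=1
After 3 (forward): cur=I back=1 fwd=0
After 4 (back): cur=HOME back=0 fwd=1
After 5 (forward): cur=I back=1 fwd=0
After 6 (visit(G)): cur=G back=2 fwd=0
After 7 (back): cur=I back=1 fwd=1
After 8 (forward): cur=G back=2 fwd=0
After 9 (back): cur=I back=1 fwd=1

I 1 1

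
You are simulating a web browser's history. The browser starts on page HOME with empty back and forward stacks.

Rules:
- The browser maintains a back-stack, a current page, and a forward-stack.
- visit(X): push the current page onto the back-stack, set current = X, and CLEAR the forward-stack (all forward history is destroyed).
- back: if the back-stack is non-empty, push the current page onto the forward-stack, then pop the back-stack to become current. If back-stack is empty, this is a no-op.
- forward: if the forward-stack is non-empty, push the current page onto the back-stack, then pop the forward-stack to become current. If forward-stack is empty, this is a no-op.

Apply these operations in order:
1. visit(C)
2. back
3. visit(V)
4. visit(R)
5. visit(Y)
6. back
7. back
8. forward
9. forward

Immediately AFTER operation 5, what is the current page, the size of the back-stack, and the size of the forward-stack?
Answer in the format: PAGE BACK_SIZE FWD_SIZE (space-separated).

After 1 (visit(C)): cur=C back=1 fwd=0
After 2 (back): cur=HOME back=0 fwd=1
After 3 (visit(V)): cur=V back=1 fwd=0
After 4 (visit(R)): cur=R back=2 fwd=0
After 5 (visit(Y)): cur=Y back=3 fwd=0

Y 3 0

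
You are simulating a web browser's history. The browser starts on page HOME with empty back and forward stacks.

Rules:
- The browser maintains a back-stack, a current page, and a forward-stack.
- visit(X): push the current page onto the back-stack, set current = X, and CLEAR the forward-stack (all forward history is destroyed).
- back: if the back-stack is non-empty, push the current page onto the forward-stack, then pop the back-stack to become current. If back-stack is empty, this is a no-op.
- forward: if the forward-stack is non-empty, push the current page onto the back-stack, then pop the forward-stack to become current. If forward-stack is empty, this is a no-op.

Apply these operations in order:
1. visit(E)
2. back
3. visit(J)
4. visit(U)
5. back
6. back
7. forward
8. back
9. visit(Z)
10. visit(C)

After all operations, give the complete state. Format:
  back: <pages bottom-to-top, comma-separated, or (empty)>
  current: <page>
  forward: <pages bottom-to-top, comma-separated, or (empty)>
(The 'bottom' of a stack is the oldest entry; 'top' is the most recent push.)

After 1 (visit(E)): cur=E back=1 fwd=0
After 2 (back): cur=HOME back=0 fwd=1
After 3 (visit(J)): cur=J back=1 fwd=0
After 4 (visit(U)): cur=U back=2 fwd=0
After 5 (back): cur=J back=1 fwd=1
After 6 (back): cur=HOME back=0 fwd=2
After 7 (forward): cur=J back=1 fwd=1
After 8 (back): cur=HOME back=0 fwd=2
After 9 (visit(Z)): cur=Z back=1 fwd=0
After 10 (visit(C)): cur=C back=2 fwd=0

Answer: back: HOME,Z
current: C
forward: (empty)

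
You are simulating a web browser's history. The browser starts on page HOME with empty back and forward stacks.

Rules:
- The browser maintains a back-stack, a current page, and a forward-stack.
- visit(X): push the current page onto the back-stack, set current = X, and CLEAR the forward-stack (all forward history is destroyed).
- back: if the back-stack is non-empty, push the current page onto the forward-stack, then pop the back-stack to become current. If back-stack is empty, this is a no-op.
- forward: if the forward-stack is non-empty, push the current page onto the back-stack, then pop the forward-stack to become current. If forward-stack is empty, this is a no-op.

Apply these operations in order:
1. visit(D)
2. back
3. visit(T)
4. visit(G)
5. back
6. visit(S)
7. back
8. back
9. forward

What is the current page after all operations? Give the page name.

Answer: T

Derivation:
After 1 (visit(D)): cur=D back=1 fwd=0
After 2 (back): cur=HOME back=0 fwd=1
After 3 (visit(T)): cur=T back=1 fwd=0
After 4 (visit(G)): cur=G back=2 fwd=0
After 5 (back): cur=T back=1 fwd=1
After 6 (visit(S)): cur=S back=2 fwd=0
After 7 (back): cur=T back=1 fwd=1
After 8 (back): cur=HOME back=0 fwd=2
After 9 (forward): cur=T back=1 fwd=1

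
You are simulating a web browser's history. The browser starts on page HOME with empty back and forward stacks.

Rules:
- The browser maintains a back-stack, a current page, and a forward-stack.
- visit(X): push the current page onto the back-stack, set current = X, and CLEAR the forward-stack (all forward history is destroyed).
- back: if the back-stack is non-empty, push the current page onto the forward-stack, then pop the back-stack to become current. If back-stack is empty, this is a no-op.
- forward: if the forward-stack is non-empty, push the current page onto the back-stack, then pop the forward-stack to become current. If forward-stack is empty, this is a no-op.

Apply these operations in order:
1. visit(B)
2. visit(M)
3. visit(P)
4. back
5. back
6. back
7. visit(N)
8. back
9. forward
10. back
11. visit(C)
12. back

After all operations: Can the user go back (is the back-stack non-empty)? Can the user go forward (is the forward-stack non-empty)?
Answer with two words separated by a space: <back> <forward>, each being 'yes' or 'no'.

After 1 (visit(B)): cur=B back=1 fwd=0
After 2 (visit(M)): cur=M back=2 fwd=0
After 3 (visit(P)): cur=P back=3 fwd=0
After 4 (back): cur=M back=2 fwd=1
After 5 (back): cur=B back=1 fwd=2
After 6 (back): cur=HOME back=0 fwd=3
After 7 (visit(N)): cur=N back=1 fwd=0
After 8 (back): cur=HOME back=0 fwd=1
After 9 (forward): cur=N back=1 fwd=0
After 10 (back): cur=HOME back=0 fwd=1
After 11 (visit(C)): cur=C back=1 fwd=0
After 12 (back): cur=HOME back=0 fwd=1

Answer: no yes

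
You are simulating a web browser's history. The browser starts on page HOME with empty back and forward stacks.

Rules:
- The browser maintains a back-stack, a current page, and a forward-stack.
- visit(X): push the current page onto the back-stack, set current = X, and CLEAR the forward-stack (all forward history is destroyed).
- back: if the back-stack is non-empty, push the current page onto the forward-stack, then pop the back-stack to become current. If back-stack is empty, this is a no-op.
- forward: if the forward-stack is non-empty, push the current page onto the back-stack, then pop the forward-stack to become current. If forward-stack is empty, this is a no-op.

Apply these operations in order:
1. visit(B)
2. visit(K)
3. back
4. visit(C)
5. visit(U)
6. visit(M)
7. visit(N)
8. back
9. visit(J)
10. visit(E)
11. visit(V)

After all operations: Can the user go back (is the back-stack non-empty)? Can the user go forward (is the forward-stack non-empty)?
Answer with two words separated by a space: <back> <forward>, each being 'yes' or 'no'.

Answer: yes no

Derivation:
After 1 (visit(B)): cur=B back=1 fwd=0
After 2 (visit(K)): cur=K back=2 fwd=0
After 3 (back): cur=B back=1 fwd=1
After 4 (visit(C)): cur=C back=2 fwd=0
After 5 (visit(U)): cur=U back=3 fwd=0
After 6 (visit(M)): cur=M back=4 fwd=0
After 7 (visit(N)): cur=N back=5 fwd=0
After 8 (back): cur=M back=4 fwd=1
After 9 (visit(J)): cur=J back=5 fwd=0
After 10 (visit(E)): cur=E back=6 fwd=0
After 11 (visit(V)): cur=V back=7 fwd=0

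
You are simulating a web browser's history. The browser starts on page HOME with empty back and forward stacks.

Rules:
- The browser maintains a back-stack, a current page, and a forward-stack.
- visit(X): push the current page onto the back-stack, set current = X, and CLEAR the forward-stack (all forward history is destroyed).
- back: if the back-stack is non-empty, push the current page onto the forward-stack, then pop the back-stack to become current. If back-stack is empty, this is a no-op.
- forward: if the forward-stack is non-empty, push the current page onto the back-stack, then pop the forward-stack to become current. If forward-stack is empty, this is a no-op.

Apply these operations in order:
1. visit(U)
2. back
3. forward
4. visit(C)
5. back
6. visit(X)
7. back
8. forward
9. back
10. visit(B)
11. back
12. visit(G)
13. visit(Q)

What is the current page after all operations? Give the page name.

After 1 (visit(U)): cur=U back=1 fwd=0
After 2 (back): cur=HOME back=0 fwd=1
After 3 (forward): cur=U back=1 fwd=0
After 4 (visit(C)): cur=C back=2 fwd=0
After 5 (back): cur=U back=1 fwd=1
After 6 (visit(X)): cur=X back=2 fwd=0
After 7 (back): cur=U back=1 fwd=1
After 8 (forward): cur=X back=2 fwd=0
After 9 (back): cur=U back=1 fwd=1
After 10 (visit(B)): cur=B back=2 fwd=0
After 11 (back): cur=U back=1 fwd=1
After 12 (visit(G)): cur=G back=2 fwd=0
After 13 (visit(Q)): cur=Q back=3 fwd=0

Answer: Q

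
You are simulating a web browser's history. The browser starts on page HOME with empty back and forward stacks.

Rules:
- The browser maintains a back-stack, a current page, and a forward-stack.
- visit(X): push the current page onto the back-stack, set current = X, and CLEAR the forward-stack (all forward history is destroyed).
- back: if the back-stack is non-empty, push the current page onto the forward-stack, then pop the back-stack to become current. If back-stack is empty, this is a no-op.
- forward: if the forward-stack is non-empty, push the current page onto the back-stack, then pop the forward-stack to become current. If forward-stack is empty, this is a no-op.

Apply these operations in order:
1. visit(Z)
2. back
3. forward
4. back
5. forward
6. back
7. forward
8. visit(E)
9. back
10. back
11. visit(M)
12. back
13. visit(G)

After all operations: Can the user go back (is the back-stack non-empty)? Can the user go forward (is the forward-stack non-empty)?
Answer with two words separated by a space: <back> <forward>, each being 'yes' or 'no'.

Answer: yes no

Derivation:
After 1 (visit(Z)): cur=Z back=1 fwd=0
After 2 (back): cur=HOME back=0 fwd=1
After 3 (forward): cur=Z back=1 fwd=0
After 4 (back): cur=HOME back=0 fwd=1
After 5 (forward): cur=Z back=1 fwd=0
After 6 (back): cur=HOME back=0 fwd=1
After 7 (forward): cur=Z back=1 fwd=0
After 8 (visit(E)): cur=E back=2 fwd=0
After 9 (back): cur=Z back=1 fwd=1
After 10 (back): cur=HOME back=0 fwd=2
After 11 (visit(M)): cur=M back=1 fwd=0
After 12 (back): cur=HOME back=0 fwd=1
After 13 (visit(G)): cur=G back=1 fwd=0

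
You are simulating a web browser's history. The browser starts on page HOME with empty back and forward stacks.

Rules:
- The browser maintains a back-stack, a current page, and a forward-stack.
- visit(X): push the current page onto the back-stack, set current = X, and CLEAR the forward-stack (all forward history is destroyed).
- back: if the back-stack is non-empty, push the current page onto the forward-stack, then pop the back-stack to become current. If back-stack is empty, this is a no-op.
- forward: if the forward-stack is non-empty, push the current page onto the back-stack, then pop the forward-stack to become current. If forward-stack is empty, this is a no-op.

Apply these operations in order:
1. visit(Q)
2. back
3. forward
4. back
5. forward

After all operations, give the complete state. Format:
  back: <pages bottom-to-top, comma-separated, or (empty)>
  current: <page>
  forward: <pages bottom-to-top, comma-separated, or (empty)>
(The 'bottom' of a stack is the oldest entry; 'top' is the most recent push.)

After 1 (visit(Q)): cur=Q back=1 fwd=0
After 2 (back): cur=HOME back=0 fwd=1
After 3 (forward): cur=Q back=1 fwd=0
After 4 (back): cur=HOME back=0 fwd=1
After 5 (forward): cur=Q back=1 fwd=0

Answer: back: HOME
current: Q
forward: (empty)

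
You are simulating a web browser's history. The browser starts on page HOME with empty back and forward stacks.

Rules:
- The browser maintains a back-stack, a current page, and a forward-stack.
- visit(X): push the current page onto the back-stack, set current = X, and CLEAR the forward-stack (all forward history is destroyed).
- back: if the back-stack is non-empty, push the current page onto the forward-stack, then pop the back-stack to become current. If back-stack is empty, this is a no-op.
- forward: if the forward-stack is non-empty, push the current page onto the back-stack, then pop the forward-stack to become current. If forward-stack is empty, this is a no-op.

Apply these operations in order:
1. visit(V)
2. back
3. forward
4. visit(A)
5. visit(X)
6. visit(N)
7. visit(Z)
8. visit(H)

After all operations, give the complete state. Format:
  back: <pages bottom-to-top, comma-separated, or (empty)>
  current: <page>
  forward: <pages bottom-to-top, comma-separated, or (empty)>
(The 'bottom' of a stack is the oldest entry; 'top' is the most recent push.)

After 1 (visit(V)): cur=V back=1 fwd=0
After 2 (back): cur=HOME back=0 fwd=1
After 3 (forward): cur=V back=1 fwd=0
After 4 (visit(A)): cur=A back=2 fwd=0
After 5 (visit(X)): cur=X back=3 fwd=0
After 6 (visit(N)): cur=N back=4 fwd=0
After 7 (visit(Z)): cur=Z back=5 fwd=0
After 8 (visit(H)): cur=H back=6 fwd=0

Answer: back: HOME,V,A,X,N,Z
current: H
forward: (empty)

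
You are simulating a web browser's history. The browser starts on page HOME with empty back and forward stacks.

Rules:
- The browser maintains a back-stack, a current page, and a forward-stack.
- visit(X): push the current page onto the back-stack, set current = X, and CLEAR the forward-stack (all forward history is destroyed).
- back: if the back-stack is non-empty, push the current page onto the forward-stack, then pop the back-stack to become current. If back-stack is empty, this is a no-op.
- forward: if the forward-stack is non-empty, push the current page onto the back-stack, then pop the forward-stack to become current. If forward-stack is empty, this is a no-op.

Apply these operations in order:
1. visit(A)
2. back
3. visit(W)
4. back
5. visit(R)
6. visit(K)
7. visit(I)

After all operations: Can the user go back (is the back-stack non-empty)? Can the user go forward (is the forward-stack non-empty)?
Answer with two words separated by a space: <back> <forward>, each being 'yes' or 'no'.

Answer: yes no

Derivation:
After 1 (visit(A)): cur=A back=1 fwd=0
After 2 (back): cur=HOME back=0 fwd=1
After 3 (visit(W)): cur=W back=1 fwd=0
After 4 (back): cur=HOME back=0 fwd=1
After 5 (visit(R)): cur=R back=1 fwd=0
After 6 (visit(K)): cur=K back=2 fwd=0
After 7 (visit(I)): cur=I back=3 fwd=0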